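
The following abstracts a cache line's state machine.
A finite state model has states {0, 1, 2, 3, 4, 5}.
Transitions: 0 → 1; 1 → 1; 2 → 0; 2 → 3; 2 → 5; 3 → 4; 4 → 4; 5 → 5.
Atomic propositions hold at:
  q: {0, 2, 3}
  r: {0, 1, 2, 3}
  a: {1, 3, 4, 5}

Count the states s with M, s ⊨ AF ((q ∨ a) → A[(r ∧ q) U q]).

3

Sat(q ∨ a) = {0, 1, 2, 3, 4, 5}
Sat(r ∧ q) = {0, 2, 3}
A[(r ∧ q) U q]: least fixpoint, start Z0 = Sat(q) = {0, 2, 3}, add states in Sat(r ∧ q) with every successor in Z. Already a fixed point.
Sat(A[(r ∧ q) U q]) = {0, 2, 3}
Sat((q ∨ a) → A[(r ∧ q) U q]) = {0, 2, 3}
AF ((q ∨ a) → A[(r ∧ q) U q]): least fixpoint, start Z0 = {0, 2, 3}, add states with every successor in Z. Already a fixed point.
Sat(AF ((q ∨ a) → A[(r ∧ q) U q])) = {0, 2, 3}
|Sat(AF ((q ∨ a) → A[(r ∧ q) U q]))| = |{0, 2, 3}| = 3.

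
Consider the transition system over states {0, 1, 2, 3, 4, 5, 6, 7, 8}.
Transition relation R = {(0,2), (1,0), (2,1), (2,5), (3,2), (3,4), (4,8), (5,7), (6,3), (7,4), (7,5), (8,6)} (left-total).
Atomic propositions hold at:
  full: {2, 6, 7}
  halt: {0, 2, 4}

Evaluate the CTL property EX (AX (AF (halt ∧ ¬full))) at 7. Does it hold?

Sat(¬full) = {0, 1, 3, 4, 5, 8}
Sat(halt ∧ ¬full) = {0, 4}
AF (halt ∧ ¬full): least fixpoint, start Z0 = {0, 4}, add states with every successor in Z. Z1 = {0, 1, 4}; fixed.
Sat(AF (halt ∧ ¬full)) = {0, 1, 4}
Sat(AX (AF (halt ∧ ¬full))) = {s : every successor in {0, 1, 4}} = {1}
Sat(EX (AX (AF (halt ∧ ¬full)))) = {s : some successor in {1}} = {2}
7 ∉ Sat(EX (AX (AF (halt ∧ ¬full)))) = {2}, so the formula does not hold at 7.

No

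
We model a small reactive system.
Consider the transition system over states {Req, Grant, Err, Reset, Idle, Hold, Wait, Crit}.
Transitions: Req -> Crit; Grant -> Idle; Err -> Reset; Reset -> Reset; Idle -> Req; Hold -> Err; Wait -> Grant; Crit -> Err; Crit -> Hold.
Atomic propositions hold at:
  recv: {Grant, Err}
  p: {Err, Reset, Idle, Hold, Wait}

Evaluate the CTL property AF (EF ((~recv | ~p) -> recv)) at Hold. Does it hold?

Yes

Sat(~recv) = {Req, Reset, Idle, Hold, Wait, Crit}
Sat(~p) = {Req, Grant, Crit}
Sat(~recv | ~p) = {Req, Grant, Reset, Idle, Hold, Wait, Crit}
Sat((~recv | ~p) -> recv) = {Grant, Err}
EF ((~recv | ~p) -> recv): least fixpoint, start Z0 = {Grant, Err}, add states with some successor in Z. Z1 = {Grant, Err, Hold, Wait, Crit}; Z2 = {Req, Grant, Err, Hold, Wait, Crit}; Z3 = {Req, Grant, Err, Idle, Hold, Wait, Crit}; fixed.
Sat(EF ((~recv | ~p) -> recv)) = {Req, Grant, Err, Idle, Hold, Wait, Crit}
AF (EF ((~recv | ~p) -> recv)): least fixpoint, start Z0 = {Req, Grant, Err, Idle, Hold, Wait, Crit}, add states with every successor in Z. Already a fixed point.
Sat(AF (EF ((~recv | ~p) -> recv))) = {Req, Grant, Err, Idle, Hold, Wait, Crit}
Hold ∈ Sat(AF (EF ((~recv | ~p) -> recv))) = {Req, Grant, Err, Idle, Hold, Wait, Crit}, so the formula holds at Hold.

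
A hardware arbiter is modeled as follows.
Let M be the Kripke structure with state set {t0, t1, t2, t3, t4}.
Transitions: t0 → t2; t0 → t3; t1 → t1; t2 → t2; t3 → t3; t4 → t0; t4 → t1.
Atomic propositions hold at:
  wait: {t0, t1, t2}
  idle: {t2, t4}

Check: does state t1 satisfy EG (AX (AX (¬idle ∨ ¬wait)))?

Sat(¬idle) = {t0, t1, t3}
Sat(¬wait) = {t3, t4}
Sat(¬idle ∨ ¬wait) = {t0, t1, t3, t4}
Sat(AX (¬idle ∨ ¬wait)) = {s : every successor in {t0, t1, t3, t4}} = {t1, t3, t4}
Sat(AX (AX (¬idle ∨ ¬wait))) = {s : every successor in {t1, t3, t4}} = {t1, t3}
EG (AX (AX (¬idle ∨ ¬wait))): greatest fixpoint, start Z0 = {t1, t3}, keep only states in Sat with some successor in Z. Already a fixed point.
Sat(EG (AX (AX (¬idle ∨ ¬wait)))) = {t1, t3}
t1 ∈ Sat(EG (AX (AX (¬idle ∨ ¬wait)))) = {t1, t3}, so the formula holds at t1.

Yes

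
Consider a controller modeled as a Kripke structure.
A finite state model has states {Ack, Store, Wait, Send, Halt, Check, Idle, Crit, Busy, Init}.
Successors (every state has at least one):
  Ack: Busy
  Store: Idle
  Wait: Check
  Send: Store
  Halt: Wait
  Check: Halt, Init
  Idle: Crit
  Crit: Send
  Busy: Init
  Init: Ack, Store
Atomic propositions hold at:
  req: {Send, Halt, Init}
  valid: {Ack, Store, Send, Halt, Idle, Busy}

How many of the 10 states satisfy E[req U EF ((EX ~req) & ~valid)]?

Sat(~req) = {Ack, Store, Wait, Check, Idle, Crit, Busy}
Sat(EX ~req) = {s : some successor in {Ack, Store, Wait, Check, Idle, Crit, Busy}} = {Ack, Store, Wait, Send, Halt, Idle, Init}
Sat(~valid) = {Wait, Check, Crit, Init}
Sat((EX ~req) & ~valid) = {Wait, Init}
EF ((EX ~req) & ~valid): least fixpoint, start Z0 = {Wait, Init}, add states with some successor in Z. Z1 = {Wait, Halt, Check, Busy, Init}; Z2 = {Ack, Wait, Halt, Check, Busy, Init}; fixed.
Sat(EF ((EX ~req) & ~valid)) = {Ack, Wait, Halt, Check, Busy, Init}
E[req U EF ((EX ~req) & ~valid)]: least fixpoint, start Z0 = Sat(EF ((EX ~req) & ~valid)) = {Ack, Wait, Halt, Check, Busy, Init}, add states in Sat(req) with some successor in Z. Already a fixed point.
Sat(E[req U EF ((EX ~req) & ~valid)]) = {Ack, Wait, Halt, Check, Busy, Init}
|Sat(E[req U EF ((EX ~req) & ~valid)])| = |{Ack, Wait, Halt, Check, Busy, Init}| = 6.

6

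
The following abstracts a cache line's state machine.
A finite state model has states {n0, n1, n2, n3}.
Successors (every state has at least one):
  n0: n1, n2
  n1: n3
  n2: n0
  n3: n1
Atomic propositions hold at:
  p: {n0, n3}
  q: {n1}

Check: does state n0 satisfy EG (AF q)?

No

AF q: least fixpoint, start Z0 = {n1}, add states with every successor in Z. Z1 = {n1, n3}; fixed.
Sat(AF q) = {n1, n3}
EG (AF q): greatest fixpoint, start Z0 = {n1, n3}, keep only states in Sat with some successor in Z. Already a fixed point.
Sat(EG (AF q)) = {n1, n3}
n0 ∉ Sat(EG (AF q)) = {n1, n3}, so the formula does not hold at n0.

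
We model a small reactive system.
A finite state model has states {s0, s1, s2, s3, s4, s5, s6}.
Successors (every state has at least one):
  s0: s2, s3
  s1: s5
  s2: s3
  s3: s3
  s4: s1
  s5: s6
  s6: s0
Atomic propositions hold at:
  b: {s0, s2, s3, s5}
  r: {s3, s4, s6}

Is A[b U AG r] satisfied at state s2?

Yes

AG r: greatest fixpoint, start Z0 = {s3, s4, s6}, keep only states in Sat with every successor in Z. Z1 = {s3}; fixed.
Sat(AG r) = {s3}
A[b U AG r]: least fixpoint, start Z0 = Sat(AG r) = {s3}, add states in Sat(b) with every successor in Z. Z1 = {s2, s3}; Z2 = {s0, s2, s3}; fixed.
Sat(A[b U AG r]) = {s0, s2, s3}
s2 ∈ Sat(A[b U AG r]) = {s0, s2, s3}, so the formula holds at s2.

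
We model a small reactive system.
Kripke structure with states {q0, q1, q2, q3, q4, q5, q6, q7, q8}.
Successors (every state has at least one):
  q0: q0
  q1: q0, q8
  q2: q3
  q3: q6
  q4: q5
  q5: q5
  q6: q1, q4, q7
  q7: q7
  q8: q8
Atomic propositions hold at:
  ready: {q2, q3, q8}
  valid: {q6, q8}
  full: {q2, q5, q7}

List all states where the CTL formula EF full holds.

{q2, q3, q4, q5, q6, q7}

EF full: least fixpoint, start Z0 = {q2, q5, q7}, add states with some successor in Z. Z1 = {q2, q4, q5, q6, q7}; Z2 = {q2, q3, q4, q5, q6, q7}; fixed.
Sat(EF full) = {q2, q3, q4, q5, q6, q7}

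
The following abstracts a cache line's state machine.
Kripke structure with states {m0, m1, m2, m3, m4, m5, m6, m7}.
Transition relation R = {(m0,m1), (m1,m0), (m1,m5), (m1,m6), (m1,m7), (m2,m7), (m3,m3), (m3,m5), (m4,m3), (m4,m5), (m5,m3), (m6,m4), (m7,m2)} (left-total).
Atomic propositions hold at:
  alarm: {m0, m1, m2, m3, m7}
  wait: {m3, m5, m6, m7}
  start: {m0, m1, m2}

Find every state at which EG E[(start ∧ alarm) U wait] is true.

{m0, m1, m2, m3, m5, m7}

Sat(start ∧ alarm) = {m0, m1, m2}
E[(start ∧ alarm) U wait]: least fixpoint, start Z0 = Sat(wait) = {m3, m5, m6, m7}, add states in Sat(start ∧ alarm) with some successor in Z. Z1 = {m1, m2, m3, m5, m6, m7}; Z2 = {m0, m1, m2, m3, m5, m6, m7}; fixed.
Sat(E[(start ∧ alarm) U wait]) = {m0, m1, m2, m3, m5, m6, m7}
EG E[(start ∧ alarm) U wait]: greatest fixpoint, start Z0 = {m0, m1, m2, m3, m5, m6, m7}, keep only states in Sat with some successor in Z. Z1 = {m0, m1, m2, m3, m5, m7}; fixed.
Sat(EG E[(start ∧ alarm) U wait]) = {m0, m1, m2, m3, m5, m7}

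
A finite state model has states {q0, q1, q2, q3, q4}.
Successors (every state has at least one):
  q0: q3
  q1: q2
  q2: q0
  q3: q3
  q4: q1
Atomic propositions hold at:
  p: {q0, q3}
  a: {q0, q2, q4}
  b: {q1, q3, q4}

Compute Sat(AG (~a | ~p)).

{q3}

Sat(~a) = {q1, q3}
Sat(~p) = {q1, q2, q4}
Sat(~a | ~p) = {q1, q2, q3, q4}
AG (~a | ~p): greatest fixpoint, start Z0 = {q1, q2, q3, q4}, keep only states in Sat with every successor in Z. Z1 = {q1, q3, q4}; Z2 = {q3, q4}; Z3 = {q3}; fixed.
Sat(AG (~a | ~p)) = {q3}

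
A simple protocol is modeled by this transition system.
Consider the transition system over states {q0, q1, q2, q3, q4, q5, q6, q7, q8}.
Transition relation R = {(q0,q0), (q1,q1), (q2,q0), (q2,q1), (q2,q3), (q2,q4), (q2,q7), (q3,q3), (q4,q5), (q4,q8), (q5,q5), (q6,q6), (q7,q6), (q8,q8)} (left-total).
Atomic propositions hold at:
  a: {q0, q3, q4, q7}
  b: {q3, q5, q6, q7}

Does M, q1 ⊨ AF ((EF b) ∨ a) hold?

EF b: least fixpoint, start Z0 = {q3, q5, q6, q7}, add states with some successor in Z. Z1 = {q2, q3, q4, q5, q6, q7}; fixed.
Sat(EF b) = {q2, q3, q4, q5, q6, q7}
Sat((EF b) ∨ a) = {q0, q2, q3, q4, q5, q6, q7}
AF ((EF b) ∨ a): least fixpoint, start Z0 = {q0, q2, q3, q4, q5, q6, q7}, add states with every successor in Z. Already a fixed point.
Sat(AF ((EF b) ∨ a)) = {q0, q2, q3, q4, q5, q6, q7}
q1 ∉ Sat(AF ((EF b) ∨ a)) = {q0, q2, q3, q4, q5, q6, q7}, so the formula does not hold at q1.

No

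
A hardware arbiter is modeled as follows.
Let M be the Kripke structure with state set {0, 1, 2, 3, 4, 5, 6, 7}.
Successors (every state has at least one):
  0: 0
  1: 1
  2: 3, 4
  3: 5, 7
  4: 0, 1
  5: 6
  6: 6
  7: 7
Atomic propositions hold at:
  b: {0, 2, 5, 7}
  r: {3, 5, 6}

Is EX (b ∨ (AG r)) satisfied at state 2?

No

AG r: greatest fixpoint, start Z0 = {3, 5, 6}, keep only states in Sat with every successor in Z. Z1 = {5, 6}; fixed.
Sat(AG r) = {5, 6}
Sat(b ∨ (AG r)) = {0, 2, 5, 6, 7}
Sat(EX (b ∨ (AG r))) = {s : some successor in {0, 2, 5, 6, 7}} = {0, 3, 4, 5, 6, 7}
2 ∉ Sat(EX (b ∨ (AG r))) = {0, 3, 4, 5, 6, 7}, so the formula does not hold at 2.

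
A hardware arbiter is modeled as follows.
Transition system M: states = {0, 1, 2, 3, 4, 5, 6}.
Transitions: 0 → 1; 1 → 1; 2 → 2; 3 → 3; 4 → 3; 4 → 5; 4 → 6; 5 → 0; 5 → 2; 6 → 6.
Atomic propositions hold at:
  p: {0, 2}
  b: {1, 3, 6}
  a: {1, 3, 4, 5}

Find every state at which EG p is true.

EG p: greatest fixpoint, start Z0 = {0, 2}, keep only states in Sat with some successor in Z. Z1 = {2}; fixed.
Sat(EG p) = {2}

{2}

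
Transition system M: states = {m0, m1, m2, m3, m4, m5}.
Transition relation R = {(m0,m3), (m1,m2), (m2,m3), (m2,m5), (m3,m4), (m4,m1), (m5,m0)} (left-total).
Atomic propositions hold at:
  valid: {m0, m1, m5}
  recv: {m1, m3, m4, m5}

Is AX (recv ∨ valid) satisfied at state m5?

Sat(recv ∨ valid) = {m0, m1, m3, m4, m5}
Sat(AX (recv ∨ valid)) = {s : every successor in {m0, m1, m3, m4, m5}} = {m0, m2, m3, m4, m5}
m5 ∈ Sat(AX (recv ∨ valid)) = {m0, m2, m3, m4, m5}, so the formula holds at m5.

Yes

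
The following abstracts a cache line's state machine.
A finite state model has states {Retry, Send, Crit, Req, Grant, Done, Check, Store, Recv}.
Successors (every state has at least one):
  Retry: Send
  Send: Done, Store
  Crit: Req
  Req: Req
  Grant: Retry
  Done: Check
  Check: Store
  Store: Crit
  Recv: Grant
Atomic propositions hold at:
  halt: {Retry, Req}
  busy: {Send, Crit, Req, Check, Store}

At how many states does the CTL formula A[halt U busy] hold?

6

A[halt U busy]: least fixpoint, start Z0 = Sat(busy) = {Send, Crit, Req, Check, Store}, add states in Sat(halt) with every successor in Z. Z1 = {Retry, Send, Crit, Req, Check, Store}; fixed.
Sat(A[halt U busy]) = {Retry, Send, Crit, Req, Check, Store}
|Sat(A[halt U busy])| = |{Retry, Send, Crit, Req, Check, Store}| = 6.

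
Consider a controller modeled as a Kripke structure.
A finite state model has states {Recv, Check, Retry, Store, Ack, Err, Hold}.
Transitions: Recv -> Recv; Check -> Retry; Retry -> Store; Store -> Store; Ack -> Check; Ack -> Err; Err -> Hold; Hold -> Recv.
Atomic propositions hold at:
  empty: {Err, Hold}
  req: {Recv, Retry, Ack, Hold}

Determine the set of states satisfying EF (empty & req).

{Ack, Err, Hold}

Sat(empty & req) = {Hold}
EF (empty & req): least fixpoint, start Z0 = {Hold}, add states with some successor in Z. Z1 = {Err, Hold}; Z2 = {Ack, Err, Hold}; fixed.
Sat(EF (empty & req)) = {Ack, Err, Hold}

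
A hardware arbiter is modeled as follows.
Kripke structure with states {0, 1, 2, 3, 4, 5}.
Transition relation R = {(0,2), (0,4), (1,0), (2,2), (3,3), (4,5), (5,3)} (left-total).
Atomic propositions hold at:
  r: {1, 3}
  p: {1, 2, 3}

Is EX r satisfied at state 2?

No

Sat(EX r) = {s : some successor in {1, 3}} = {3, 5}
2 ∉ Sat(EX r) = {3, 5}, so the formula does not hold at 2.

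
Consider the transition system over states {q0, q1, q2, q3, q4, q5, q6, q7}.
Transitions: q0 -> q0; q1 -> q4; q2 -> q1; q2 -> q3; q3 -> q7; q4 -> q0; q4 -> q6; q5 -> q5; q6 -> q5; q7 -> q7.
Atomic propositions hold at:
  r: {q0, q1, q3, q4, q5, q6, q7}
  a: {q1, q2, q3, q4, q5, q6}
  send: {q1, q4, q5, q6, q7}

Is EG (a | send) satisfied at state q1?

Sat(a | send) = {q1, q2, q3, q4, q5, q6, q7}
EG (a | send): greatest fixpoint, start Z0 = {q1, q2, q3, q4, q5, q6, q7}, keep only states in Sat with some successor in Z. Already a fixed point.
Sat(EG (a | send)) = {q1, q2, q3, q4, q5, q6, q7}
q1 ∈ Sat(EG (a | send)) = {q1, q2, q3, q4, q5, q6, q7}, so the formula holds at q1.

Yes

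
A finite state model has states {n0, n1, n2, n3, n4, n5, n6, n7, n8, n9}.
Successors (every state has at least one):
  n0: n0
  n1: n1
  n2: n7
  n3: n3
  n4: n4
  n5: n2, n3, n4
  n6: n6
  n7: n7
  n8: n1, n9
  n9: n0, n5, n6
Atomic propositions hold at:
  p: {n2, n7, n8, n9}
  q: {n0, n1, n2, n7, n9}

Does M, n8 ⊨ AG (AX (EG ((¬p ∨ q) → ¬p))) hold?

No

Sat(¬p) = {n0, n1, n3, n4, n5, n6}
Sat(¬p ∨ q) = {n0, n1, n2, n3, n4, n5, n6, n7, n9}
Sat((¬p ∨ q) → ¬p) = {n0, n1, n3, n4, n5, n6, n8}
EG ((¬p ∨ q) → ¬p): greatest fixpoint, start Z0 = {n0, n1, n3, n4, n5, n6, n8}, keep only states in Sat with some successor in Z. Already a fixed point.
Sat(EG ((¬p ∨ q) → ¬p)) = {n0, n1, n3, n4, n5, n6, n8}
Sat(AX (EG ((¬p ∨ q) → ¬p))) = {s : every successor in {n0, n1, n3, n4, n5, n6, n8}} = {n0, n1, n3, n4, n6, n9}
AG (AX (EG ((¬p ∨ q) → ¬p))): greatest fixpoint, start Z0 = {n0, n1, n3, n4, n6, n9}, keep only states in Sat with every successor in Z. Z1 = {n0, n1, n3, n4, n6}; fixed.
Sat(AG (AX (EG ((¬p ∨ q) → ¬p)))) = {n0, n1, n3, n4, n6}
n8 ∉ Sat(AG (AX (EG ((¬p ∨ q) → ¬p)))) = {n0, n1, n3, n4, n6}, so the formula does not hold at n8.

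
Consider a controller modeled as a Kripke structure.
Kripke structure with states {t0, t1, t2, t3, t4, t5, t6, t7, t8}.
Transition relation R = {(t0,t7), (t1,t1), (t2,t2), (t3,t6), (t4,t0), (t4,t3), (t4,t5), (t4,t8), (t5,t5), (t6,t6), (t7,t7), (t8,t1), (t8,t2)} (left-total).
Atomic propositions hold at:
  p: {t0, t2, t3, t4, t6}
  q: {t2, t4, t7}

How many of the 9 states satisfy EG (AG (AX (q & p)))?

Sat(q & p) = {t2, t4}
Sat(AX (q & p)) = {s : every successor in {t2, t4}} = {t2}
AG (AX (q & p)): greatest fixpoint, start Z0 = {t2}, keep only states in Sat with every successor in Z. Already a fixed point.
Sat(AG (AX (q & p))) = {t2}
EG (AG (AX (q & p))): greatest fixpoint, start Z0 = {t2}, keep only states in Sat with some successor in Z. Already a fixed point.
Sat(EG (AG (AX (q & p)))) = {t2}
|Sat(EG (AG (AX (q & p))))| = |{t2}| = 1.

1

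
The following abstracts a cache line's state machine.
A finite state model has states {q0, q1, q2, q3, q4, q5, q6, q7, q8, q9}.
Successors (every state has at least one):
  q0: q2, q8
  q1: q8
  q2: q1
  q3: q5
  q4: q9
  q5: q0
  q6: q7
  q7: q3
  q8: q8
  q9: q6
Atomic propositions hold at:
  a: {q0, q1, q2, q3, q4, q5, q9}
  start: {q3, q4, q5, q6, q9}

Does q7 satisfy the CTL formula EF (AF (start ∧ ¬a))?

No

Sat(¬a) = {q6, q7, q8}
Sat(start ∧ ¬a) = {q6}
AF (start ∧ ¬a): least fixpoint, start Z0 = {q6}, add states with every successor in Z. Z1 = {q6, q9}; Z2 = {q4, q6, q9}; fixed.
Sat(AF (start ∧ ¬a)) = {q4, q6, q9}
EF (AF (start ∧ ¬a)): least fixpoint, start Z0 = {q4, q6, q9}, add states with some successor in Z. Already a fixed point.
Sat(EF (AF (start ∧ ¬a))) = {q4, q6, q9}
q7 ∉ Sat(EF (AF (start ∧ ¬a))) = {q4, q6, q9}, so the formula does not hold at q7.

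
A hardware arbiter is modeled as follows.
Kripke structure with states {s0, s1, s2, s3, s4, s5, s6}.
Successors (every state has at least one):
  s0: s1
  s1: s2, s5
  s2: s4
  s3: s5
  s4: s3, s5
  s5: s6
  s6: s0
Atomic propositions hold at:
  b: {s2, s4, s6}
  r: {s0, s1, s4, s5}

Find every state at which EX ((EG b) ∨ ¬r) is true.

{s1, s4, s5}

EG b: greatest fixpoint, start Z0 = {s2, s4, s6}, keep only states in Sat with some successor in Z. Z1 = {s2}; Z2 = ∅; fixed.
Sat(EG b) = ∅
Sat(¬r) = {s2, s3, s6}
Sat((EG b) ∨ ¬r) = {s2, s3, s6}
Sat(EX ((EG b) ∨ ¬r)) = {s : some successor in {s2, s3, s6}} = {s1, s4, s5}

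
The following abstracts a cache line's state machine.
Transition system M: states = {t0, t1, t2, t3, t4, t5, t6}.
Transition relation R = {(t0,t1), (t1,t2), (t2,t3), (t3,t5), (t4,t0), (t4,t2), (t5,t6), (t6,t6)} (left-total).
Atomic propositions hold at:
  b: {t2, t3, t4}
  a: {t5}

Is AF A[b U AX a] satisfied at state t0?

Yes

Sat(AX a) = {s : every successor in {t5}} = {t3}
A[b U AX a]: least fixpoint, start Z0 = Sat(AX a) = {t3}, add states in Sat(b) with every successor in Z. Z1 = {t2, t3}; fixed.
Sat(A[b U AX a]) = {t2, t3}
AF A[b U AX a]: least fixpoint, start Z0 = {t2, t3}, add states with every successor in Z. Z1 = {t1, t2, t3}; Z2 = {t0, t1, t2, t3}; Z3 = {t0, t1, t2, t3, t4}; fixed.
Sat(AF A[b U AX a]) = {t0, t1, t2, t3, t4}
t0 ∈ Sat(AF A[b U AX a]) = {t0, t1, t2, t3, t4}, so the formula holds at t0.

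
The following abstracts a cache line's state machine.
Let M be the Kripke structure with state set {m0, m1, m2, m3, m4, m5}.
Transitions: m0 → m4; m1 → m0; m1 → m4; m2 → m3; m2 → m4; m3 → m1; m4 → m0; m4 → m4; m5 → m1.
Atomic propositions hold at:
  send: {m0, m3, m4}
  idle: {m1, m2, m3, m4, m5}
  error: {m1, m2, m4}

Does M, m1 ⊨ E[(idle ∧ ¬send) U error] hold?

Yes

Sat(¬send) = {m1, m2, m5}
Sat(idle ∧ ¬send) = {m1, m2, m5}
E[(idle ∧ ¬send) U error]: least fixpoint, start Z0 = Sat(error) = {m1, m2, m4}, add states in Sat(idle ∧ ¬send) with some successor in Z. Z1 = {m1, m2, m4, m5}; fixed.
Sat(E[(idle ∧ ¬send) U error]) = {m1, m2, m4, m5}
m1 ∈ Sat(E[(idle ∧ ¬send) U error]) = {m1, m2, m4, m5}, so the formula holds at m1.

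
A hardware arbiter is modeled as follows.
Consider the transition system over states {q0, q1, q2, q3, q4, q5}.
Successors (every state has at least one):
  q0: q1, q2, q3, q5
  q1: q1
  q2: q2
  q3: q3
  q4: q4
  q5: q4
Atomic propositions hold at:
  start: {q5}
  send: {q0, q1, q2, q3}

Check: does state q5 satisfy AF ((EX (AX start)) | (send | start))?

Yes

Sat(AX start) = {s : every successor in {q5}} = ∅
Sat(EX (AX start)) = {s : some successor in ∅} = ∅
Sat(send | start) = {q0, q1, q2, q3, q5}
Sat((EX (AX start)) | (send | start)) = {q0, q1, q2, q3, q5}
AF ((EX (AX start)) | (send | start)): least fixpoint, start Z0 = {q0, q1, q2, q3, q5}, add states with every successor in Z. Already a fixed point.
Sat(AF ((EX (AX start)) | (send | start))) = {q0, q1, q2, q3, q5}
q5 ∈ Sat(AF ((EX (AX start)) | (send | start))) = {q0, q1, q2, q3, q5}, so the formula holds at q5.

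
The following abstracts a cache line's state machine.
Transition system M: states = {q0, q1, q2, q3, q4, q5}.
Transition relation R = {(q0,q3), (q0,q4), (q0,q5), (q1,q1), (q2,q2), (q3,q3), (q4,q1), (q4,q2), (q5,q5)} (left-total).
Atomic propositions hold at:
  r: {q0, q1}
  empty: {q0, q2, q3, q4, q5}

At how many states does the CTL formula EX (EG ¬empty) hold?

Sat(¬empty) = {q1}
EG ¬empty: greatest fixpoint, start Z0 = {q1}, keep only states in Sat with some successor in Z. Already a fixed point.
Sat(EG ¬empty) = {q1}
Sat(EX (EG ¬empty)) = {s : some successor in {q1}} = {q1, q4}
|Sat(EX (EG ¬empty))| = |{q1, q4}| = 2.

2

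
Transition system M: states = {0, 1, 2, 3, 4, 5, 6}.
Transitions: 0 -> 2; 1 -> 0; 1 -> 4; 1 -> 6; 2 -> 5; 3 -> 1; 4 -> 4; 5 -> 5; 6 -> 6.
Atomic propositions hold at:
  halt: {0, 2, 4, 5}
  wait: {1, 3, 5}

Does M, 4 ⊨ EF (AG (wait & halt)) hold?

Sat(wait & halt) = {5}
AG (wait & halt): greatest fixpoint, start Z0 = {5}, keep only states in Sat with every successor in Z. Already a fixed point.
Sat(AG (wait & halt)) = {5}
EF (AG (wait & halt)): least fixpoint, start Z0 = {5}, add states with some successor in Z. Z1 = {2, 5}; Z2 = {0, 2, 5}; Z3 = {0, 1, 2, 5}; Z4 = {0, 1, 2, 3, 5}; fixed.
Sat(EF (AG (wait & halt))) = {0, 1, 2, 3, 5}
4 ∉ Sat(EF (AG (wait & halt))) = {0, 1, 2, 3, 5}, so the formula does not hold at 4.

No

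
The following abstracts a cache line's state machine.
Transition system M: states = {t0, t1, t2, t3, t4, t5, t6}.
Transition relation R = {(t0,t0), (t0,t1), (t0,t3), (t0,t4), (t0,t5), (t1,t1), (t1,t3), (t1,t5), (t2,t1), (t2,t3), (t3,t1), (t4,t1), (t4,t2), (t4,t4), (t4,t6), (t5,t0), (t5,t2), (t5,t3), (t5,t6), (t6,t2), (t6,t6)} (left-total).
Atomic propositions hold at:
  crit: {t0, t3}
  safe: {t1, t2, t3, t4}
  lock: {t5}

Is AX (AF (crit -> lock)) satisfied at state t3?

Sat(crit -> lock) = {t1, t2, t4, t5, t6}
AF (crit -> lock): least fixpoint, start Z0 = {t1, t2, t4, t5, t6}, add states with every successor in Z. Z1 = {t1, t2, t3, t4, t5, t6}; fixed.
Sat(AF (crit -> lock)) = {t1, t2, t3, t4, t5, t6}
Sat(AX (AF (crit -> lock))) = {s : every successor in {t1, t2, t3, t4, t5, t6}} = {t1, t2, t3, t4, t6}
t3 ∈ Sat(AX (AF (crit -> lock))) = {t1, t2, t3, t4, t6}, so the formula holds at t3.

Yes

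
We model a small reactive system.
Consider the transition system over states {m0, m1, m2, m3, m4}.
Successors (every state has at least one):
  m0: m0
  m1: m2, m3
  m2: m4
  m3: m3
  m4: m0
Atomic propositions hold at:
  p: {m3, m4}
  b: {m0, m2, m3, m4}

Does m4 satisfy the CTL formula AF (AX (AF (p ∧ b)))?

Sat(p ∧ b) = {m3, m4}
AF (p ∧ b): least fixpoint, start Z0 = {m3, m4}, add states with every successor in Z. Z1 = {m2, m3, m4}; Z2 = {m1, m2, m3, m4}; fixed.
Sat(AF (p ∧ b)) = {m1, m2, m3, m4}
Sat(AX (AF (p ∧ b))) = {s : every successor in {m1, m2, m3, m4}} = {m1, m2, m3}
AF (AX (AF (p ∧ b))): least fixpoint, start Z0 = {m1, m2, m3}, add states with every successor in Z. Already a fixed point.
Sat(AF (AX (AF (p ∧ b)))) = {m1, m2, m3}
m4 ∉ Sat(AF (AX (AF (p ∧ b)))) = {m1, m2, m3}, so the formula does not hold at m4.

No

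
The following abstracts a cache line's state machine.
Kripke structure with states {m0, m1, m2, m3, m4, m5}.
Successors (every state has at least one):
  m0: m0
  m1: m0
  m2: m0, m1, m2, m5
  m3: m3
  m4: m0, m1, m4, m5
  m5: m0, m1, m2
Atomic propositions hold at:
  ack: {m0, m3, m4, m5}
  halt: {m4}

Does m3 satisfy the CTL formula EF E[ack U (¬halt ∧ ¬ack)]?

Sat(¬halt) = {m0, m1, m2, m3, m5}
Sat(¬ack) = {m1, m2}
Sat(¬halt ∧ ¬ack) = {m1, m2}
E[ack U (¬halt ∧ ¬ack)]: least fixpoint, start Z0 = Sat((¬halt ∧ ¬ack)) = {m1, m2}, add states in Sat(ack) with some successor in Z. Z1 = {m1, m2, m4, m5}; fixed.
Sat(E[ack U (¬halt ∧ ¬ack)]) = {m1, m2, m4, m5}
EF E[ack U (¬halt ∧ ¬ack)]: least fixpoint, start Z0 = {m1, m2, m4, m5}, add states with some successor in Z. Already a fixed point.
Sat(EF E[ack U (¬halt ∧ ¬ack)]) = {m1, m2, m4, m5}
m3 ∉ Sat(EF E[ack U (¬halt ∧ ¬ack)]) = {m1, m2, m4, m5}, so the formula does not hold at m3.

No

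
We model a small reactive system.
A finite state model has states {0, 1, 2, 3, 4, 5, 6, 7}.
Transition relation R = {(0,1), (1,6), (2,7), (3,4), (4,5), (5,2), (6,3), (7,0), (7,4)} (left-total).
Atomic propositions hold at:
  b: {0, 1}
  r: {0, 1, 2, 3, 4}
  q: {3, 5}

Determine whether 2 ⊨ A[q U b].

No

A[q U b]: least fixpoint, start Z0 = Sat(b) = {0, 1}, add states in Sat(q) with every successor in Z. Already a fixed point.
Sat(A[q U b]) = {0, 1}
2 ∉ Sat(A[q U b]) = {0, 1}, so the formula does not hold at 2.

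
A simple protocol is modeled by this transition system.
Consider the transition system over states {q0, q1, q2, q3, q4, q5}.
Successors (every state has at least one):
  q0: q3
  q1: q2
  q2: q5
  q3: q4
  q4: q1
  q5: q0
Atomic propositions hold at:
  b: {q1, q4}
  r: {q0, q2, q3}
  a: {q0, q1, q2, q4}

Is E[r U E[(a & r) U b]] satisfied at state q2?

Sat(a & r) = {q0, q2}
E[(a & r) U b]: least fixpoint, start Z0 = Sat(b) = {q1, q4}, add states in Sat(a & r) with some successor in Z. Already a fixed point.
Sat(E[(a & r) U b]) = {q1, q4}
E[r U E[(a & r) U b]]: least fixpoint, start Z0 = Sat(E[(a & r) U b]) = {q1, q4}, add states in Sat(r) with some successor in Z. Z1 = {q1, q3, q4}; Z2 = {q0, q1, q3, q4}; fixed.
Sat(E[r U E[(a & r) U b]]) = {q0, q1, q3, q4}
q2 ∉ Sat(E[r U E[(a & r) U b]]) = {q0, q1, q3, q4}, so the formula does not hold at q2.

No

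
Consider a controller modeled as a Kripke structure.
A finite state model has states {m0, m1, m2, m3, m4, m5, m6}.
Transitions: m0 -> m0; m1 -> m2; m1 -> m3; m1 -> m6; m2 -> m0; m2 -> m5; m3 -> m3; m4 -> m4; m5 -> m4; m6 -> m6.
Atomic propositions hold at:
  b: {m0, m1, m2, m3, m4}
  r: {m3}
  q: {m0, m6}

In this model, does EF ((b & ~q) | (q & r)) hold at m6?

No

Sat(~q) = {m1, m2, m3, m4, m5}
Sat(b & ~q) = {m1, m2, m3, m4}
Sat(q & r) = ∅
Sat((b & ~q) | (q & r)) = {m1, m2, m3, m4}
EF ((b & ~q) | (q & r)): least fixpoint, start Z0 = {m1, m2, m3, m4}, add states with some successor in Z. Z1 = {m1, m2, m3, m4, m5}; fixed.
Sat(EF ((b & ~q) | (q & r))) = {m1, m2, m3, m4, m5}
m6 ∉ Sat(EF ((b & ~q) | (q & r))) = {m1, m2, m3, m4, m5}, so the formula does not hold at m6.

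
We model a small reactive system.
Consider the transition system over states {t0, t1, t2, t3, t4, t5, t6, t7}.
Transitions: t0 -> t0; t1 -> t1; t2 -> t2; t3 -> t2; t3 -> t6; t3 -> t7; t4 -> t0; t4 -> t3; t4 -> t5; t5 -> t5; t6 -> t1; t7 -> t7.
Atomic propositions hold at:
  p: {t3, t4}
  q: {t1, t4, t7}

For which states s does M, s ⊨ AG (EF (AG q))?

{t1, t6, t7}

AG q: greatest fixpoint, start Z0 = {t1, t4, t7}, keep only states in Sat with every successor in Z. Z1 = {t1, t7}; fixed.
Sat(AG q) = {t1, t7}
EF (AG q): least fixpoint, start Z0 = {t1, t7}, add states with some successor in Z. Z1 = {t1, t3, t6, t7}; Z2 = {t1, t3, t4, t6, t7}; fixed.
Sat(EF (AG q)) = {t1, t3, t4, t6, t7}
AG (EF (AG q)): greatest fixpoint, start Z0 = {t1, t3, t4, t6, t7}, keep only states in Sat with every successor in Z. Z1 = {t1, t6, t7}; fixed.
Sat(AG (EF (AG q))) = {t1, t6, t7}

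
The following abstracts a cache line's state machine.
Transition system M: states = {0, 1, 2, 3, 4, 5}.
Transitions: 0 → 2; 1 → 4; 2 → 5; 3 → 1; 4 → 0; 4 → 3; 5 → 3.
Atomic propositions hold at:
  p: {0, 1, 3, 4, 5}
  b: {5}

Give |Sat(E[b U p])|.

5

E[b U p]: least fixpoint, start Z0 = Sat(p) = {0, 1, 3, 4, 5}, add states in Sat(b) with some successor in Z. Already a fixed point.
Sat(E[b U p]) = {0, 1, 3, 4, 5}
|Sat(E[b U p])| = |{0, 1, 3, 4, 5}| = 5.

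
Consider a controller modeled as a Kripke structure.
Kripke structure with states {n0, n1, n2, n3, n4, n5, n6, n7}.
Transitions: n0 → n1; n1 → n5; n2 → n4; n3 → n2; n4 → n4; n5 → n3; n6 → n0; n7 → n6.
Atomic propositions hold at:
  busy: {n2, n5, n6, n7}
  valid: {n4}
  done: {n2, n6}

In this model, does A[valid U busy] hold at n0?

A[valid U busy]: least fixpoint, start Z0 = Sat(busy) = {n2, n5, n6, n7}, add states in Sat(valid) with every successor in Z. Already a fixed point.
Sat(A[valid U busy]) = {n2, n5, n6, n7}
n0 ∉ Sat(A[valid U busy]) = {n2, n5, n6, n7}, so the formula does not hold at n0.

No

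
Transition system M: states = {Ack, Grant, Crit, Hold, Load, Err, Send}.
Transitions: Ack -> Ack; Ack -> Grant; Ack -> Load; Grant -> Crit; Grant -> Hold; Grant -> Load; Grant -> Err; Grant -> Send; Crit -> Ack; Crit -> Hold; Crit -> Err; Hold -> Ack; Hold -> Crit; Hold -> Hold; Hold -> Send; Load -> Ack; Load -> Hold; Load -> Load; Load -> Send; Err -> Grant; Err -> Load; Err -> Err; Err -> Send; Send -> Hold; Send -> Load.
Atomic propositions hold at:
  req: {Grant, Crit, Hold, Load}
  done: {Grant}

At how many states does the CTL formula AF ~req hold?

Sat(~req) = {Ack, Err, Send}
AF ~req: least fixpoint, start Z0 = {Ack, Err, Send}, add states with every successor in Z. Already a fixed point.
Sat(AF ~req) = {Ack, Err, Send}
|Sat(AF ~req)| = |{Ack, Err, Send}| = 3.

3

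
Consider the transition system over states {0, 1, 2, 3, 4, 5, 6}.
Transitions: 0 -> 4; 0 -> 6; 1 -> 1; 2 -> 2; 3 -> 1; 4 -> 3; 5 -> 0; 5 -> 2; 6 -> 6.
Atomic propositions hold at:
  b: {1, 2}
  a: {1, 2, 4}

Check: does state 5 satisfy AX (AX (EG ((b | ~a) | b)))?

No

Sat(~a) = {0, 3, 5, 6}
Sat(b | ~a) = {0, 1, 2, 3, 5, 6}
Sat((b | ~a) | b) = {0, 1, 2, 3, 5, 6}
EG ((b | ~a) | b): greatest fixpoint, start Z0 = {0, 1, 2, 3, 5, 6}, keep only states in Sat with some successor in Z. Already a fixed point.
Sat(EG ((b | ~a) | b)) = {0, 1, 2, 3, 5, 6}
Sat(AX (EG ((b | ~a) | b))) = {s : every successor in {0, 1, 2, 3, 5, 6}} = {1, 2, 3, 4, 5, 6}
Sat(AX (AX (EG ((b | ~a) | b)))) = {s : every successor in {1, 2, 3, 4, 5, 6}} = {0, 1, 2, 3, 4, 6}
5 ∉ Sat(AX (AX (EG ((b | ~a) | b)))) = {0, 1, 2, 3, 4, 6}, so the formula does not hold at 5.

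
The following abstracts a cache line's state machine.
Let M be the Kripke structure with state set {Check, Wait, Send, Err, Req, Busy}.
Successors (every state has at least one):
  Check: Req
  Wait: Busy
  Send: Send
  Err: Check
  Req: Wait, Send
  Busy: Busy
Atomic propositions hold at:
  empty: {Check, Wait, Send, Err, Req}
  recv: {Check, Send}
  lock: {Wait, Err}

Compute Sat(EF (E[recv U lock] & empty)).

{Check, Wait, Err, Req}

E[recv U lock]: least fixpoint, start Z0 = Sat(lock) = {Wait, Err}, add states in Sat(recv) with some successor in Z. Already a fixed point.
Sat(E[recv U lock]) = {Wait, Err}
Sat(E[recv U lock] & empty) = {Wait, Err}
EF (E[recv U lock] & empty): least fixpoint, start Z0 = {Wait, Err}, add states with some successor in Z. Z1 = {Wait, Err, Req}; Z2 = {Check, Wait, Err, Req}; fixed.
Sat(EF (E[recv U lock] & empty)) = {Check, Wait, Err, Req}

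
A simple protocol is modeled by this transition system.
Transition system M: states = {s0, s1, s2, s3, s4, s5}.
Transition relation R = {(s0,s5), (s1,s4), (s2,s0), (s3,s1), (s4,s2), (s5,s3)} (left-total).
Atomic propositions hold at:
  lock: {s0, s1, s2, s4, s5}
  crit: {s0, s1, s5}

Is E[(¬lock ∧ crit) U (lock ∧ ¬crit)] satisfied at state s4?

Yes

Sat(¬lock) = {s3}
Sat(¬lock ∧ crit) = ∅
Sat(¬crit) = {s2, s3, s4}
Sat(lock ∧ ¬crit) = {s2, s4}
E[(¬lock ∧ crit) U (lock ∧ ¬crit)]: least fixpoint, start Z0 = Sat((lock ∧ ¬crit)) = {s2, s4}, add states in Sat(¬lock ∧ crit) with some successor in Z. Already a fixed point.
Sat(E[(¬lock ∧ crit) U (lock ∧ ¬crit)]) = {s2, s4}
s4 ∈ Sat(E[(¬lock ∧ crit) U (lock ∧ ¬crit)]) = {s2, s4}, so the formula holds at s4.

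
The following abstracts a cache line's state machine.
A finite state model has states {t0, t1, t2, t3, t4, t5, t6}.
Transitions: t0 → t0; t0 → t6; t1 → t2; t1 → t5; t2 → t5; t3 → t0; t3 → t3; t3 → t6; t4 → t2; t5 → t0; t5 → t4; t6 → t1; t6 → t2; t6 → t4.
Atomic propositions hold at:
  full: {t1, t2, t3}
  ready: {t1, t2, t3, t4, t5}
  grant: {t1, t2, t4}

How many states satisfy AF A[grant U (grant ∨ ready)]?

6

Sat(grant ∨ ready) = {t1, t2, t3, t4, t5}
A[grant U (grant ∨ ready)]: least fixpoint, start Z0 = Sat((grant ∨ ready)) = {t1, t2, t3, t4, t5}, add states in Sat(grant) with every successor in Z. Already a fixed point.
Sat(A[grant U (grant ∨ ready)]) = {t1, t2, t3, t4, t5}
AF A[grant U (grant ∨ ready)]: least fixpoint, start Z0 = {t1, t2, t3, t4, t5}, add states with every successor in Z. Z1 = {t1, t2, t3, t4, t5, t6}; fixed.
Sat(AF A[grant U (grant ∨ ready)]) = {t1, t2, t3, t4, t5, t6}
|Sat(AF A[grant U (grant ∨ ready)])| = |{t1, t2, t3, t4, t5, t6}| = 6.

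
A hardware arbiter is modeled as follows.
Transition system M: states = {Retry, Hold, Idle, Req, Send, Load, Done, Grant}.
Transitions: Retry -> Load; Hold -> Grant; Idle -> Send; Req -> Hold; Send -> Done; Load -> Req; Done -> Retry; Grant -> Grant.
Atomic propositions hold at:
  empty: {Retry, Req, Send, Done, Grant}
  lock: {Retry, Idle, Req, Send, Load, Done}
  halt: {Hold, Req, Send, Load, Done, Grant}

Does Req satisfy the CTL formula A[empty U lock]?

Yes

A[empty U lock]: least fixpoint, start Z0 = Sat(lock) = {Retry, Idle, Req, Send, Load, Done}, add states in Sat(empty) with every successor in Z. Already a fixed point.
Sat(A[empty U lock]) = {Retry, Idle, Req, Send, Load, Done}
Req ∈ Sat(A[empty U lock]) = {Retry, Idle, Req, Send, Load, Done}, so the formula holds at Req.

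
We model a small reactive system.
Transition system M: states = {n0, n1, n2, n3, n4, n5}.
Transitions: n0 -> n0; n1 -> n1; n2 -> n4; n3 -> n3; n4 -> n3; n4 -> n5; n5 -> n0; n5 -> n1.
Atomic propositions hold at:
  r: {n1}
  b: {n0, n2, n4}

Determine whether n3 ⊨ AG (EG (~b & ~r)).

Sat(~b) = {n1, n3, n5}
Sat(~r) = {n0, n2, n3, n4, n5}
Sat(~b & ~r) = {n3, n5}
EG (~b & ~r): greatest fixpoint, start Z0 = {n3, n5}, keep only states in Sat with some successor in Z. Z1 = {n3}; fixed.
Sat(EG (~b & ~r)) = {n3}
AG (EG (~b & ~r)): greatest fixpoint, start Z0 = {n3}, keep only states in Sat with every successor in Z. Already a fixed point.
Sat(AG (EG (~b & ~r))) = {n3}
n3 ∈ Sat(AG (EG (~b & ~r))) = {n3}, so the formula holds at n3.

Yes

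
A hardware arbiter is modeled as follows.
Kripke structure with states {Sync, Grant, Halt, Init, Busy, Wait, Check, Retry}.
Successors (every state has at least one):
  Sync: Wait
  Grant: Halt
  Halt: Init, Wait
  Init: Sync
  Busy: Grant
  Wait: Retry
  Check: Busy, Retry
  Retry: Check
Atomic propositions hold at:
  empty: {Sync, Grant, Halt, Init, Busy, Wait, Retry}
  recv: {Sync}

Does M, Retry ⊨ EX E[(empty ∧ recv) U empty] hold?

No

Sat(empty ∧ recv) = {Sync}
E[(empty ∧ recv) U empty]: least fixpoint, start Z0 = Sat(empty) = {Sync, Grant, Halt, Init, Busy, Wait, Retry}, add states in Sat(empty ∧ recv) with some successor in Z. Already a fixed point.
Sat(E[(empty ∧ recv) U empty]) = {Sync, Grant, Halt, Init, Busy, Wait, Retry}
Sat(EX E[(empty ∧ recv) U empty]) = {s : some successor in {Sync, Grant, Halt, Init, Busy, Wait, Retry}} = {Sync, Grant, Halt, Init, Busy, Wait, Check}
Retry ∉ Sat(EX E[(empty ∧ recv) U empty]) = {Sync, Grant, Halt, Init, Busy, Wait, Check}, so the formula does not hold at Retry.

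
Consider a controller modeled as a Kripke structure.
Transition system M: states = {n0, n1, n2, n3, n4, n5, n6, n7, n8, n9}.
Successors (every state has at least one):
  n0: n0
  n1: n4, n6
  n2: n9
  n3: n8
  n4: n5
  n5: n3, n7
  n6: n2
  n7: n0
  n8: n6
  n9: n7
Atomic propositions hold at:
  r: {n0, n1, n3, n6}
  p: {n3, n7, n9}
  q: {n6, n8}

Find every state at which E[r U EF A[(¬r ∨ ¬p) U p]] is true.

Sat(¬r) = {n2, n4, n5, n7, n8, n9}
Sat(¬p) = {n0, n1, n2, n4, n5, n6, n8}
Sat(¬r ∨ ¬p) = {n0, n1, n2, n4, n5, n6, n7, n8, n9}
A[(¬r ∨ ¬p) U p]: least fixpoint, start Z0 = Sat(p) = {n3, n7, n9}, add states in Sat(¬r ∨ ¬p) with every successor in Z. Z1 = {n2, n3, n5, n7, n9}; Z2 = {n2, n3, n4, n5, n6, n7, n9}; Z3 = {n1, n2, n3, n4, n5, n6, n7, n8, n9}; fixed.
Sat(A[(¬r ∨ ¬p) U p]) = {n1, n2, n3, n4, n5, n6, n7, n8, n9}
EF A[(¬r ∨ ¬p) U p]: least fixpoint, start Z0 = {n1, n2, n3, n4, n5, n6, n7, n8, n9}, add states with some successor in Z. Already a fixed point.
Sat(EF A[(¬r ∨ ¬p) U p]) = {n1, n2, n3, n4, n5, n6, n7, n8, n9}
E[r U EF A[(¬r ∨ ¬p) U p]]: least fixpoint, start Z0 = Sat(EF A[(¬r ∨ ¬p) U p]) = {n1, n2, n3, n4, n5, n6, n7, n8, n9}, add states in Sat(r) with some successor in Z. Already a fixed point.
Sat(E[r U EF A[(¬r ∨ ¬p) U p]]) = {n1, n2, n3, n4, n5, n6, n7, n8, n9}

{n1, n2, n3, n4, n5, n6, n7, n8, n9}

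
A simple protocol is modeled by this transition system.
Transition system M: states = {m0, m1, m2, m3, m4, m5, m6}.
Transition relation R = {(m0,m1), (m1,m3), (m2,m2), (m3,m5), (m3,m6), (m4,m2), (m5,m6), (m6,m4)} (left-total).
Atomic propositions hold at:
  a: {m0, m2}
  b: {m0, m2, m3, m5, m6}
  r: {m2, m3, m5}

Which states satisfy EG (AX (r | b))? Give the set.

{m2, m4}

Sat(r | b) = {m0, m2, m3, m5, m6}
Sat(AX (r | b)) = {s : every successor in {m0, m2, m3, m5, m6}} = {m1, m2, m3, m4, m5}
EG (AX (r | b)): greatest fixpoint, start Z0 = {m1, m2, m3, m4, m5}, keep only states in Sat with some successor in Z. Z1 = {m1, m2, m3, m4}; Z2 = {m1, m2, m4}; Z3 = {m2, m4}; fixed.
Sat(EG (AX (r | b))) = {m2, m4}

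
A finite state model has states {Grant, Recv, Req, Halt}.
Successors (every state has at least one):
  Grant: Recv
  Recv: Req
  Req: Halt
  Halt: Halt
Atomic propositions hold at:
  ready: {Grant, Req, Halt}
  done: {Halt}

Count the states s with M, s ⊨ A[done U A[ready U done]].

A[ready U done]: least fixpoint, start Z0 = Sat(done) = {Halt}, add states in Sat(ready) with every successor in Z. Z1 = {Req, Halt}; fixed.
Sat(A[ready U done]) = {Req, Halt}
A[done U A[ready U done]]: least fixpoint, start Z0 = Sat(A[ready U done]) = {Req, Halt}, add states in Sat(done) with every successor in Z. Already a fixed point.
Sat(A[done U A[ready U done]]) = {Req, Halt}
|Sat(A[done U A[ready U done]])| = |{Req, Halt}| = 2.

2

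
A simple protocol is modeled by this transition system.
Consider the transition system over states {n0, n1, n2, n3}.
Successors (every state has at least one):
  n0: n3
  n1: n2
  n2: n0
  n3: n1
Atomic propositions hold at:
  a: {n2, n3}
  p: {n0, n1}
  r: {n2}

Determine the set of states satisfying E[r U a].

E[r U a]: least fixpoint, start Z0 = Sat(a) = {n2, n3}, add states in Sat(r) with some successor in Z. Already a fixed point.
Sat(E[r U a]) = {n2, n3}

{n2, n3}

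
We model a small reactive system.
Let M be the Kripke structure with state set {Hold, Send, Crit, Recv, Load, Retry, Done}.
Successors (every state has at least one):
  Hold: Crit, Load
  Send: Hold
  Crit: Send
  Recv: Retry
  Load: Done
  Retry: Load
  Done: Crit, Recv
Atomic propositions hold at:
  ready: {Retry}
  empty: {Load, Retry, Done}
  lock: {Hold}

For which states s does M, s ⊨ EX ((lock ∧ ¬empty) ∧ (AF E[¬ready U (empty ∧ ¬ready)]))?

Sat(¬empty) = {Hold, Send, Crit, Recv}
Sat(lock ∧ ¬empty) = {Hold}
Sat(¬ready) = {Hold, Send, Crit, Recv, Load, Done}
Sat(empty ∧ ¬ready) = {Load, Done}
E[¬ready U (empty ∧ ¬ready)]: least fixpoint, start Z0 = Sat((empty ∧ ¬ready)) = {Load, Done}, add states in Sat(¬ready) with some successor in Z. Z1 = {Hold, Load, Done}; Z2 = {Hold, Send, Load, Done}; Z3 = {Hold, Send, Crit, Load, Done}; fixed.
Sat(E[¬ready U (empty ∧ ¬ready)]) = {Hold, Send, Crit, Load, Done}
AF E[¬ready U (empty ∧ ¬ready)]: least fixpoint, start Z0 = {Hold, Send, Crit, Load, Done}, add states with every successor in Z. Z1 = {Hold, Send, Crit, Load, Retry, Done}; Z2 = {Hold, Send, Crit, Recv, Load, Retry, Done}; fixed.
Sat(AF E[¬ready U (empty ∧ ¬ready)]) = {Hold, Send, Crit, Recv, Load, Retry, Done}
Sat((lock ∧ ¬empty) ∧ (AF E[¬ready U (empty ∧ ¬ready)])) = {Hold}
Sat(EX ((lock ∧ ¬empty) ∧ (AF E[¬ready U (empty ∧ ¬ready)]))) = {s : some successor in {Hold}} = {Send}

{Send}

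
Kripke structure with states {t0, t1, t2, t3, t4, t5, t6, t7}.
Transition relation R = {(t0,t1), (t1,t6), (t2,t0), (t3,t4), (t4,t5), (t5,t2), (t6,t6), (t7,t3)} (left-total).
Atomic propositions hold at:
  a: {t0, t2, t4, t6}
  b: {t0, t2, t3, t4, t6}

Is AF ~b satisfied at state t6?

Sat(~b) = {t1, t5, t7}
AF ~b: least fixpoint, start Z0 = {t1, t5, t7}, add states with every successor in Z. Z1 = {t0, t1, t4, t5, t7}; Z2 = {t0, t1, t2, t3, t4, t5, t7}; fixed.
Sat(AF ~b) = {t0, t1, t2, t3, t4, t5, t7}
t6 ∉ Sat(AF ~b) = {t0, t1, t2, t3, t4, t5, t7}, so the formula does not hold at t6.

No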